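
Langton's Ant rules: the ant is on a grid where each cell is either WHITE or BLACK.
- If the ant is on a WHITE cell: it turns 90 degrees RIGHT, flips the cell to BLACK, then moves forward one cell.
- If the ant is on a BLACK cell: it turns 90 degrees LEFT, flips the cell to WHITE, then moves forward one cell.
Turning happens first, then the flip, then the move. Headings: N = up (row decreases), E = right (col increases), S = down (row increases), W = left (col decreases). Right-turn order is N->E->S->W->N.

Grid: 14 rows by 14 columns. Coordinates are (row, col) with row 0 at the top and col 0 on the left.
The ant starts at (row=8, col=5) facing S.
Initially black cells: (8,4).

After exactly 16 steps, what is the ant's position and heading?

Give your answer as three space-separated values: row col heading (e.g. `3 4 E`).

Answer: 10 5 S

Derivation:
Step 1: on WHITE (8,5): turn R to W, flip to black, move to (8,4). |black|=2
Step 2: on BLACK (8,4): turn L to S, flip to white, move to (9,4). |black|=1
Step 3: on WHITE (9,4): turn R to W, flip to black, move to (9,3). |black|=2
Step 4: on WHITE (9,3): turn R to N, flip to black, move to (8,3). |black|=3
Step 5: on WHITE (8,3): turn R to E, flip to black, move to (8,4). |black|=4
Step 6: on WHITE (8,4): turn R to S, flip to black, move to (9,4). |black|=5
Step 7: on BLACK (9,4): turn L to E, flip to white, move to (9,5). |black|=4
Step 8: on WHITE (9,5): turn R to S, flip to black, move to (10,5). |black|=5
Step 9: on WHITE (10,5): turn R to W, flip to black, move to (10,4). |black|=6
Step 10: on WHITE (10,4): turn R to N, flip to black, move to (9,4). |black|=7
Step 11: on WHITE (9,4): turn R to E, flip to black, move to (9,5). |black|=8
Step 12: on BLACK (9,5): turn L to N, flip to white, move to (8,5). |black|=7
Step 13: on BLACK (8,5): turn L to W, flip to white, move to (8,4). |black|=6
Step 14: on BLACK (8,4): turn L to S, flip to white, move to (9,4). |black|=5
Step 15: on BLACK (9,4): turn L to E, flip to white, move to (9,5). |black|=4
Step 16: on WHITE (9,5): turn R to S, flip to black, move to (10,5). |black|=5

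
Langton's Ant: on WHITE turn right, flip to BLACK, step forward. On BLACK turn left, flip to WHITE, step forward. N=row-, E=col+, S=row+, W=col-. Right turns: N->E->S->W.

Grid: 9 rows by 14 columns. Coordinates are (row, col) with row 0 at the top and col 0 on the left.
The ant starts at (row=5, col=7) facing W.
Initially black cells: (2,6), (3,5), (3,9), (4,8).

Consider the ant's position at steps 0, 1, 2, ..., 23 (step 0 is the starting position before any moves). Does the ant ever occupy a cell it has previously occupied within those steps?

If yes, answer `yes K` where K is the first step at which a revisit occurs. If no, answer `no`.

Step 1: on WHITE (5,7): turn R to N, flip to black, move to (4,7). |black|=5 — new cell
Step 2: on WHITE (4,7): turn R to E, flip to black, move to (4,8). |black|=6 — new cell
Step 3: on BLACK (4,8): turn L to N, flip to white, move to (3,8). |black|=5 — new cell
Step 4: on WHITE (3,8): turn R to E, flip to black, move to (3,9). |black|=6 — new cell
Step 5: on BLACK (3,9): turn L to N, flip to white, move to (2,9). |black|=5 — new cell
Step 6: on WHITE (2,9): turn R to E, flip to black, move to (2,10). |black|=6 — new cell
Step 7: on WHITE (2,10): turn R to S, flip to black, move to (3,10). |black|=7 — new cell
Step 8: on WHITE (3,10): turn R to W, flip to black, move to (3,9). |black|=8 — REVISIT

Answer: yes 8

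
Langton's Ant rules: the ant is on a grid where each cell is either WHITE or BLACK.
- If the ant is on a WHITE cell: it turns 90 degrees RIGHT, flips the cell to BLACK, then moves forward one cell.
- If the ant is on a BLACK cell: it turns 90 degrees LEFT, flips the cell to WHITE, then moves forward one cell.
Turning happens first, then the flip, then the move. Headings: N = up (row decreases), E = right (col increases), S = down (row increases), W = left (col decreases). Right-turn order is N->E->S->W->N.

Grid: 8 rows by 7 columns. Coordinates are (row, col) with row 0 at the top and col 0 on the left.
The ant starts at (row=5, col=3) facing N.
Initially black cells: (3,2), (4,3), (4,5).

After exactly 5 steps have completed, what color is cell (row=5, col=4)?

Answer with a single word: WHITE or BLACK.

Answer: BLACK

Derivation:
Step 1: on WHITE (5,3): turn R to E, flip to black, move to (5,4). |black|=4
Step 2: on WHITE (5,4): turn R to S, flip to black, move to (6,4). |black|=5
Step 3: on WHITE (6,4): turn R to W, flip to black, move to (6,3). |black|=6
Step 4: on WHITE (6,3): turn R to N, flip to black, move to (5,3). |black|=7
Step 5: on BLACK (5,3): turn L to W, flip to white, move to (5,2). |black|=6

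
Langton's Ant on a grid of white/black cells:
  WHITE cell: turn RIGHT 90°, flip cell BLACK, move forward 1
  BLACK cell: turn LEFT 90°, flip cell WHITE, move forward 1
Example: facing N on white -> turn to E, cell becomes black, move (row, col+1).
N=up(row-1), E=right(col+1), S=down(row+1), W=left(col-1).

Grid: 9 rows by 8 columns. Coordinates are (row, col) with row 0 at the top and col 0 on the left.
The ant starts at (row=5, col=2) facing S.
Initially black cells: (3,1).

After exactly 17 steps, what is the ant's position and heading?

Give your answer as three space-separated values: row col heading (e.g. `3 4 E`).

Answer: 5 3 E

Derivation:
Step 1: on WHITE (5,2): turn R to W, flip to black, move to (5,1). |black|=2
Step 2: on WHITE (5,1): turn R to N, flip to black, move to (4,1). |black|=3
Step 3: on WHITE (4,1): turn R to E, flip to black, move to (4,2). |black|=4
Step 4: on WHITE (4,2): turn R to S, flip to black, move to (5,2). |black|=5
Step 5: on BLACK (5,2): turn L to E, flip to white, move to (5,3). |black|=4
Step 6: on WHITE (5,3): turn R to S, flip to black, move to (6,3). |black|=5
Step 7: on WHITE (6,3): turn R to W, flip to black, move to (6,2). |black|=6
Step 8: on WHITE (6,2): turn R to N, flip to black, move to (5,2). |black|=7
Step 9: on WHITE (5,2): turn R to E, flip to black, move to (5,3). |black|=8
Step 10: on BLACK (5,3): turn L to N, flip to white, move to (4,3). |black|=7
Step 11: on WHITE (4,3): turn R to E, flip to black, move to (4,4). |black|=8
Step 12: on WHITE (4,4): turn R to S, flip to black, move to (5,4). |black|=9
Step 13: on WHITE (5,4): turn R to W, flip to black, move to (5,3). |black|=10
Step 14: on WHITE (5,3): turn R to N, flip to black, move to (4,3). |black|=11
Step 15: on BLACK (4,3): turn L to W, flip to white, move to (4,2). |black|=10
Step 16: on BLACK (4,2): turn L to S, flip to white, move to (5,2). |black|=9
Step 17: on BLACK (5,2): turn L to E, flip to white, move to (5,3). |black|=8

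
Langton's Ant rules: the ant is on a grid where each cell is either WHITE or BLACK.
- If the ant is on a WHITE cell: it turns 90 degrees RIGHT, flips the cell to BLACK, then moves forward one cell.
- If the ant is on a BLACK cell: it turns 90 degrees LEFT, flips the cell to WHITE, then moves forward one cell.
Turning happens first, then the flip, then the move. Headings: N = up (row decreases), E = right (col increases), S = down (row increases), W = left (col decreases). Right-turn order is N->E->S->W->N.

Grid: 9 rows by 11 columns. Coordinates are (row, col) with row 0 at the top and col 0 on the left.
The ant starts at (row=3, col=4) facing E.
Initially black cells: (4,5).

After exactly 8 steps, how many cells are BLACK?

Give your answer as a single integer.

Answer: 7

Derivation:
Step 1: on WHITE (3,4): turn R to S, flip to black, move to (4,4). |black|=2
Step 2: on WHITE (4,4): turn R to W, flip to black, move to (4,3). |black|=3
Step 3: on WHITE (4,3): turn R to N, flip to black, move to (3,3). |black|=4
Step 4: on WHITE (3,3): turn R to E, flip to black, move to (3,4). |black|=5
Step 5: on BLACK (3,4): turn L to N, flip to white, move to (2,4). |black|=4
Step 6: on WHITE (2,4): turn R to E, flip to black, move to (2,5). |black|=5
Step 7: on WHITE (2,5): turn R to S, flip to black, move to (3,5). |black|=6
Step 8: on WHITE (3,5): turn R to W, flip to black, move to (3,4). |black|=7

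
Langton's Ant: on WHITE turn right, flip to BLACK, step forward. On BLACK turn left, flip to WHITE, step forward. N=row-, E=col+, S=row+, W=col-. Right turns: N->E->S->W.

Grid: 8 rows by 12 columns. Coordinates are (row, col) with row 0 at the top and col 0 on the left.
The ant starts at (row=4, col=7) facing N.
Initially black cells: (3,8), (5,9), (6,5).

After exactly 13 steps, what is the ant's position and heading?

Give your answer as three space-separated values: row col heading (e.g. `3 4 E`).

Step 1: on WHITE (4,7): turn R to E, flip to black, move to (4,8). |black|=4
Step 2: on WHITE (4,8): turn R to S, flip to black, move to (5,8). |black|=5
Step 3: on WHITE (5,8): turn R to W, flip to black, move to (5,7). |black|=6
Step 4: on WHITE (5,7): turn R to N, flip to black, move to (4,7). |black|=7
Step 5: on BLACK (4,7): turn L to W, flip to white, move to (4,6). |black|=6
Step 6: on WHITE (4,6): turn R to N, flip to black, move to (3,6). |black|=7
Step 7: on WHITE (3,6): turn R to E, flip to black, move to (3,7). |black|=8
Step 8: on WHITE (3,7): turn R to S, flip to black, move to (4,7). |black|=9
Step 9: on WHITE (4,7): turn R to W, flip to black, move to (4,6). |black|=10
Step 10: on BLACK (4,6): turn L to S, flip to white, move to (5,6). |black|=9
Step 11: on WHITE (5,6): turn R to W, flip to black, move to (5,5). |black|=10
Step 12: on WHITE (5,5): turn R to N, flip to black, move to (4,5). |black|=11
Step 13: on WHITE (4,5): turn R to E, flip to black, move to (4,6). |black|=12

Answer: 4 6 E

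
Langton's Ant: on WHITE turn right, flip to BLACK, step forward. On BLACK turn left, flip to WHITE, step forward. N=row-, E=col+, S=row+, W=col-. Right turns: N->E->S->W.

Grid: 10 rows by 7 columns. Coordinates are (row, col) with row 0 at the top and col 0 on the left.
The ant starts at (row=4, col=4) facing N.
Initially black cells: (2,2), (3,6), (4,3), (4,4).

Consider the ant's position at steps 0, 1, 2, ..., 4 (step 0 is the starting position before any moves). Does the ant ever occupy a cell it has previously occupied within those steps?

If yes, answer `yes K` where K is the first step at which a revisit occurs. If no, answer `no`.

Step 1: on BLACK (4,4): turn L to W, flip to white, move to (4,3). |black|=3 — new cell
Step 2: on BLACK (4,3): turn L to S, flip to white, move to (5,3). |black|=2 — new cell
Step 3: on WHITE (5,3): turn R to W, flip to black, move to (5,2). |black|=3 — new cell
Step 4: on WHITE (5,2): turn R to N, flip to black, move to (4,2). |black|=4 — new cell
No revisit within 4 steps.

Answer: no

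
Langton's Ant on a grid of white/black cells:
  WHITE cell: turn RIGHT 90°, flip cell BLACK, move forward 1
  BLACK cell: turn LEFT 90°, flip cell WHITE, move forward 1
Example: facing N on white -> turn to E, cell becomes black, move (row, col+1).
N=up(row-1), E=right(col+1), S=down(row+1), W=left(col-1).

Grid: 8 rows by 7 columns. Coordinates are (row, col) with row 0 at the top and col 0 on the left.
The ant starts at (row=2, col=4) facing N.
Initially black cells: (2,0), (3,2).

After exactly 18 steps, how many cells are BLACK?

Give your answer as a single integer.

Step 1: on WHITE (2,4): turn R to E, flip to black, move to (2,5). |black|=3
Step 2: on WHITE (2,5): turn R to S, flip to black, move to (3,5). |black|=4
Step 3: on WHITE (3,5): turn R to W, flip to black, move to (3,4). |black|=5
Step 4: on WHITE (3,4): turn R to N, flip to black, move to (2,4). |black|=6
Step 5: on BLACK (2,4): turn L to W, flip to white, move to (2,3). |black|=5
Step 6: on WHITE (2,3): turn R to N, flip to black, move to (1,3). |black|=6
Step 7: on WHITE (1,3): turn R to E, flip to black, move to (1,4). |black|=7
Step 8: on WHITE (1,4): turn R to S, flip to black, move to (2,4). |black|=8
Step 9: on WHITE (2,4): turn R to W, flip to black, move to (2,3). |black|=9
Step 10: on BLACK (2,3): turn L to S, flip to white, move to (3,3). |black|=8
Step 11: on WHITE (3,3): turn R to W, flip to black, move to (3,2). |black|=9
Step 12: on BLACK (3,2): turn L to S, flip to white, move to (4,2). |black|=8
Step 13: on WHITE (4,2): turn R to W, flip to black, move to (4,1). |black|=9
Step 14: on WHITE (4,1): turn R to N, flip to black, move to (3,1). |black|=10
Step 15: on WHITE (3,1): turn R to E, flip to black, move to (3,2). |black|=11
Step 16: on WHITE (3,2): turn R to S, flip to black, move to (4,2). |black|=12
Step 17: on BLACK (4,2): turn L to E, flip to white, move to (4,3). |black|=11
Step 18: on WHITE (4,3): turn R to S, flip to black, move to (5,3). |black|=12

Answer: 12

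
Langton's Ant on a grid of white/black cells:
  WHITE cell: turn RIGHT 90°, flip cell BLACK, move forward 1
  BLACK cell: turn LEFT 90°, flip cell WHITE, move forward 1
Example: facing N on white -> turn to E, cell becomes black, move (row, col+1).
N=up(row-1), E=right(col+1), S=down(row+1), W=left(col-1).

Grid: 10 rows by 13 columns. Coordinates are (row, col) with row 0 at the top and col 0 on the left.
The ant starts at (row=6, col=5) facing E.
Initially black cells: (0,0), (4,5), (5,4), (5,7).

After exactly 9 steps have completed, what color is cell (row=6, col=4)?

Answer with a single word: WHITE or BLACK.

Step 1: on WHITE (6,5): turn R to S, flip to black, move to (7,5). |black|=5
Step 2: on WHITE (7,5): turn R to W, flip to black, move to (7,4). |black|=6
Step 3: on WHITE (7,4): turn R to N, flip to black, move to (6,4). |black|=7
Step 4: on WHITE (6,4): turn R to E, flip to black, move to (6,5). |black|=8
Step 5: on BLACK (6,5): turn L to N, flip to white, move to (5,5). |black|=7
Step 6: on WHITE (5,5): turn R to E, flip to black, move to (5,6). |black|=8
Step 7: on WHITE (5,6): turn R to S, flip to black, move to (6,6). |black|=9
Step 8: on WHITE (6,6): turn R to W, flip to black, move to (6,5). |black|=10
Step 9: on WHITE (6,5): turn R to N, flip to black, move to (5,5). |black|=11

Answer: BLACK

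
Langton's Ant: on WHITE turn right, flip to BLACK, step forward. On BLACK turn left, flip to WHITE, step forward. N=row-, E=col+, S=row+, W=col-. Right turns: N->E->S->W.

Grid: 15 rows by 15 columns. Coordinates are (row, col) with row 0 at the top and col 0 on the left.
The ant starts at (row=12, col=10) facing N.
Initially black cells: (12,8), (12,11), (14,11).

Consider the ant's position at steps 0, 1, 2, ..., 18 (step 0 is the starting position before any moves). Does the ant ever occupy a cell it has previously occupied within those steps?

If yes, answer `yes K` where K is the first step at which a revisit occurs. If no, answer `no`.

Step 1: on WHITE (12,10): turn R to E, flip to black, move to (12,11). |black|=4 — new cell
Step 2: on BLACK (12,11): turn L to N, flip to white, move to (11,11). |black|=3 — new cell
Step 3: on WHITE (11,11): turn R to E, flip to black, move to (11,12). |black|=4 — new cell
Step 4: on WHITE (11,12): turn R to S, flip to black, move to (12,12). |black|=5 — new cell
Step 5: on WHITE (12,12): turn R to W, flip to black, move to (12,11). |black|=6 — REVISIT

Answer: yes 5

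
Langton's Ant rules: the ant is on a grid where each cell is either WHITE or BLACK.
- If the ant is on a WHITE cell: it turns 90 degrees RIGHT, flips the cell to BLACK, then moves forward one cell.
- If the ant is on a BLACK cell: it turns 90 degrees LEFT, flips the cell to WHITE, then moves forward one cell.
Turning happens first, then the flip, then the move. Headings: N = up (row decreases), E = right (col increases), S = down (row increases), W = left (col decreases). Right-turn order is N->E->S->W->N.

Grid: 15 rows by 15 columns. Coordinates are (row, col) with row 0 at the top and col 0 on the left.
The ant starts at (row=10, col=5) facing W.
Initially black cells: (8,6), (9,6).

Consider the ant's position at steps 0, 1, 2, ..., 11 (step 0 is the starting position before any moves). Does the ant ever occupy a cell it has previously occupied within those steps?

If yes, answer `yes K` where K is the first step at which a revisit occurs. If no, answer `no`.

Answer: yes 7

Derivation:
Step 1: on WHITE (10,5): turn R to N, flip to black, move to (9,5). |black|=3 — new cell
Step 2: on WHITE (9,5): turn R to E, flip to black, move to (9,6). |black|=4 — new cell
Step 3: on BLACK (9,6): turn L to N, flip to white, move to (8,6). |black|=3 — new cell
Step 4: on BLACK (8,6): turn L to W, flip to white, move to (8,5). |black|=2 — new cell
Step 5: on WHITE (8,5): turn R to N, flip to black, move to (7,5). |black|=3 — new cell
Step 6: on WHITE (7,5): turn R to E, flip to black, move to (7,6). |black|=4 — new cell
Step 7: on WHITE (7,6): turn R to S, flip to black, move to (8,6). |black|=5 — REVISIT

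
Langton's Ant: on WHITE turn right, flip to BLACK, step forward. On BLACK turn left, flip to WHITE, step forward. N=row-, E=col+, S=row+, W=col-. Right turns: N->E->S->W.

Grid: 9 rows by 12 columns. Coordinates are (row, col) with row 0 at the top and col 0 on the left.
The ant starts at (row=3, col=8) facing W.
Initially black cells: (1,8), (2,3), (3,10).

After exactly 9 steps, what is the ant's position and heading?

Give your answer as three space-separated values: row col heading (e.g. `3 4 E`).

Step 1: on WHITE (3,8): turn R to N, flip to black, move to (2,8). |black|=4
Step 2: on WHITE (2,8): turn R to E, flip to black, move to (2,9). |black|=5
Step 3: on WHITE (2,9): turn R to S, flip to black, move to (3,9). |black|=6
Step 4: on WHITE (3,9): turn R to W, flip to black, move to (3,8). |black|=7
Step 5: on BLACK (3,8): turn L to S, flip to white, move to (4,8). |black|=6
Step 6: on WHITE (4,8): turn R to W, flip to black, move to (4,7). |black|=7
Step 7: on WHITE (4,7): turn R to N, flip to black, move to (3,7). |black|=8
Step 8: on WHITE (3,7): turn R to E, flip to black, move to (3,8). |black|=9
Step 9: on WHITE (3,8): turn R to S, flip to black, move to (4,8). |black|=10

Answer: 4 8 S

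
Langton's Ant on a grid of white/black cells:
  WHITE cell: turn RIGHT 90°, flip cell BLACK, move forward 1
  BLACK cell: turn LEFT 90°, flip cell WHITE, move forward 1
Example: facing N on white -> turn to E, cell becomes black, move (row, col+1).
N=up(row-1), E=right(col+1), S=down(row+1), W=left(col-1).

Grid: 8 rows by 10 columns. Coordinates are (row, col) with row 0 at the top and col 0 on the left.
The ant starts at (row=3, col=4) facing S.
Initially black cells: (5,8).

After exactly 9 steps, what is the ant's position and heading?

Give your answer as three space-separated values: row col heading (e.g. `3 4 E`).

Answer: 3 5 E

Derivation:
Step 1: on WHITE (3,4): turn R to W, flip to black, move to (3,3). |black|=2
Step 2: on WHITE (3,3): turn R to N, flip to black, move to (2,3). |black|=3
Step 3: on WHITE (2,3): turn R to E, flip to black, move to (2,4). |black|=4
Step 4: on WHITE (2,4): turn R to S, flip to black, move to (3,4). |black|=5
Step 5: on BLACK (3,4): turn L to E, flip to white, move to (3,5). |black|=4
Step 6: on WHITE (3,5): turn R to S, flip to black, move to (4,5). |black|=5
Step 7: on WHITE (4,5): turn R to W, flip to black, move to (4,4). |black|=6
Step 8: on WHITE (4,4): turn R to N, flip to black, move to (3,4). |black|=7
Step 9: on WHITE (3,4): turn R to E, flip to black, move to (3,5). |black|=8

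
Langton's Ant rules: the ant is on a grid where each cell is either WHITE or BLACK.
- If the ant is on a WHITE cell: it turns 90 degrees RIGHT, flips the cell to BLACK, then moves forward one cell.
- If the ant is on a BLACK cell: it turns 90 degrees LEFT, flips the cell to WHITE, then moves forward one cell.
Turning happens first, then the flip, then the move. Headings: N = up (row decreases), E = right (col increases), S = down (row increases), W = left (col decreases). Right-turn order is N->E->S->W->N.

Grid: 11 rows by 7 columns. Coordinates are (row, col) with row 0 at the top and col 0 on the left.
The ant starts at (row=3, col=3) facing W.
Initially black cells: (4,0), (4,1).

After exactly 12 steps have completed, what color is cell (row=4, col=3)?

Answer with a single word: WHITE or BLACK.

Step 1: on WHITE (3,3): turn R to N, flip to black, move to (2,3). |black|=3
Step 2: on WHITE (2,3): turn R to E, flip to black, move to (2,4). |black|=4
Step 3: on WHITE (2,4): turn R to S, flip to black, move to (3,4). |black|=5
Step 4: on WHITE (3,4): turn R to W, flip to black, move to (3,3). |black|=6
Step 5: on BLACK (3,3): turn L to S, flip to white, move to (4,3). |black|=5
Step 6: on WHITE (4,3): turn R to W, flip to black, move to (4,2). |black|=6
Step 7: on WHITE (4,2): turn R to N, flip to black, move to (3,2). |black|=7
Step 8: on WHITE (3,2): turn R to E, flip to black, move to (3,3). |black|=8
Step 9: on WHITE (3,3): turn R to S, flip to black, move to (4,3). |black|=9
Step 10: on BLACK (4,3): turn L to E, flip to white, move to (4,4). |black|=8
Step 11: on WHITE (4,4): turn R to S, flip to black, move to (5,4). |black|=9
Step 12: on WHITE (5,4): turn R to W, flip to black, move to (5,3). |black|=10

Answer: WHITE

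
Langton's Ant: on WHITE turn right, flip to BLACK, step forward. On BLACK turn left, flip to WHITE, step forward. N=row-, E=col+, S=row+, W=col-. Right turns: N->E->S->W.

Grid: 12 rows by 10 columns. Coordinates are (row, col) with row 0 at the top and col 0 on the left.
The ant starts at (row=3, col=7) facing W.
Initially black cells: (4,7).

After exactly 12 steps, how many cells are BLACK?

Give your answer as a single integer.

Answer: 5

Derivation:
Step 1: on WHITE (3,7): turn R to N, flip to black, move to (2,7). |black|=2
Step 2: on WHITE (2,7): turn R to E, flip to black, move to (2,8). |black|=3
Step 3: on WHITE (2,8): turn R to S, flip to black, move to (3,8). |black|=4
Step 4: on WHITE (3,8): turn R to W, flip to black, move to (3,7). |black|=5
Step 5: on BLACK (3,7): turn L to S, flip to white, move to (4,7). |black|=4
Step 6: on BLACK (4,7): turn L to E, flip to white, move to (4,8). |black|=3
Step 7: on WHITE (4,8): turn R to S, flip to black, move to (5,8). |black|=4
Step 8: on WHITE (5,8): turn R to W, flip to black, move to (5,7). |black|=5
Step 9: on WHITE (5,7): turn R to N, flip to black, move to (4,7). |black|=6
Step 10: on WHITE (4,7): turn R to E, flip to black, move to (4,8). |black|=7
Step 11: on BLACK (4,8): turn L to N, flip to white, move to (3,8). |black|=6
Step 12: on BLACK (3,8): turn L to W, flip to white, move to (3,7). |black|=5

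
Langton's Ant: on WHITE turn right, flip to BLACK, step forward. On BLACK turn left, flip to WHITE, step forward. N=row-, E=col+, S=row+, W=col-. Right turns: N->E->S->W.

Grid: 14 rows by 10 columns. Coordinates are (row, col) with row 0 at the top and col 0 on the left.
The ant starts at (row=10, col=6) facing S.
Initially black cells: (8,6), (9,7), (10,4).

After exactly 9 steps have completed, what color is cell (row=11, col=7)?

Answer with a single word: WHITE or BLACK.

Step 1: on WHITE (10,6): turn R to W, flip to black, move to (10,5). |black|=4
Step 2: on WHITE (10,5): turn R to N, flip to black, move to (9,5). |black|=5
Step 3: on WHITE (9,5): turn R to E, flip to black, move to (9,6). |black|=6
Step 4: on WHITE (9,6): turn R to S, flip to black, move to (10,6). |black|=7
Step 5: on BLACK (10,6): turn L to E, flip to white, move to (10,7). |black|=6
Step 6: on WHITE (10,7): turn R to S, flip to black, move to (11,7). |black|=7
Step 7: on WHITE (11,7): turn R to W, flip to black, move to (11,6). |black|=8
Step 8: on WHITE (11,6): turn R to N, flip to black, move to (10,6). |black|=9
Step 9: on WHITE (10,6): turn R to E, flip to black, move to (10,7). |black|=10

Answer: BLACK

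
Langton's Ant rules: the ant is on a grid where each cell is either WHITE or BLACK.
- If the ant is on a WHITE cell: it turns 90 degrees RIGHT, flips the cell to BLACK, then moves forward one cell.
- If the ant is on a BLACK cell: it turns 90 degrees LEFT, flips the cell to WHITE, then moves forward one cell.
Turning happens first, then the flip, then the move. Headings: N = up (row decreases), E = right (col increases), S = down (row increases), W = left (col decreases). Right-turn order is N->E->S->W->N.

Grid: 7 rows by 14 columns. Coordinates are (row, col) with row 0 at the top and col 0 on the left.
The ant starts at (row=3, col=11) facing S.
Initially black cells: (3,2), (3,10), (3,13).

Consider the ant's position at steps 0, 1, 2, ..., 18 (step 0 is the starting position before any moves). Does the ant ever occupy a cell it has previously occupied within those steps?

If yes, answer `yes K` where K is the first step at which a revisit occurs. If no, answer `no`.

Step 1: on WHITE (3,11): turn R to W, flip to black, move to (3,10). |black|=4 — new cell
Step 2: on BLACK (3,10): turn L to S, flip to white, move to (4,10). |black|=3 — new cell
Step 3: on WHITE (4,10): turn R to W, flip to black, move to (4,9). |black|=4 — new cell
Step 4: on WHITE (4,9): turn R to N, flip to black, move to (3,9). |black|=5 — new cell
Step 5: on WHITE (3,9): turn R to E, flip to black, move to (3,10). |black|=6 — REVISIT

Answer: yes 5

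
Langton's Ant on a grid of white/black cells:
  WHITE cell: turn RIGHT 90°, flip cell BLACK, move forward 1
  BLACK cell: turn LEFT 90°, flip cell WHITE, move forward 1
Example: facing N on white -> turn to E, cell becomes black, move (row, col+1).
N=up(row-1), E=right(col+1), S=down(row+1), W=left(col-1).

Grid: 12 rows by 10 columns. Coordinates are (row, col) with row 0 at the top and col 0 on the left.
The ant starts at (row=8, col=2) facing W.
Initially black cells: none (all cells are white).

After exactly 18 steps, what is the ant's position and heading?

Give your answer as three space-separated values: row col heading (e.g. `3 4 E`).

Answer: 9 3 E

Derivation:
Step 1: on WHITE (8,2): turn R to N, flip to black, move to (7,2). |black|=1
Step 2: on WHITE (7,2): turn R to E, flip to black, move to (7,3). |black|=2
Step 3: on WHITE (7,3): turn R to S, flip to black, move to (8,3). |black|=3
Step 4: on WHITE (8,3): turn R to W, flip to black, move to (8,2). |black|=4
Step 5: on BLACK (8,2): turn L to S, flip to white, move to (9,2). |black|=3
Step 6: on WHITE (9,2): turn R to W, flip to black, move to (9,1). |black|=4
Step 7: on WHITE (9,1): turn R to N, flip to black, move to (8,1). |black|=5
Step 8: on WHITE (8,1): turn R to E, flip to black, move to (8,2). |black|=6
Step 9: on WHITE (8,2): turn R to S, flip to black, move to (9,2). |black|=7
Step 10: on BLACK (9,2): turn L to E, flip to white, move to (9,3). |black|=6
Step 11: on WHITE (9,3): turn R to S, flip to black, move to (10,3). |black|=7
Step 12: on WHITE (10,3): turn R to W, flip to black, move to (10,2). |black|=8
Step 13: on WHITE (10,2): turn R to N, flip to black, move to (9,2). |black|=9
Step 14: on WHITE (9,2): turn R to E, flip to black, move to (9,3). |black|=10
Step 15: on BLACK (9,3): turn L to N, flip to white, move to (8,3). |black|=9
Step 16: on BLACK (8,3): turn L to W, flip to white, move to (8,2). |black|=8
Step 17: on BLACK (8,2): turn L to S, flip to white, move to (9,2). |black|=7
Step 18: on BLACK (9,2): turn L to E, flip to white, move to (9,3). |black|=6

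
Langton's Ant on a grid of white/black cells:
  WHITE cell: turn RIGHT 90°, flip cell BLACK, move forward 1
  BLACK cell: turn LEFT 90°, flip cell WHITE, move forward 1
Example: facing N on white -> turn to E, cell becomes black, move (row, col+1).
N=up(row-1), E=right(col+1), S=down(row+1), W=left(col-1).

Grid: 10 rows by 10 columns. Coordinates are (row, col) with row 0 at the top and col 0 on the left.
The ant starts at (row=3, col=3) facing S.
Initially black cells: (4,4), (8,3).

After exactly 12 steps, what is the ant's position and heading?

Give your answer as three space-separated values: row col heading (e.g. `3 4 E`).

Answer: 3 5 N

Derivation:
Step 1: on WHITE (3,3): turn R to W, flip to black, move to (3,2). |black|=3
Step 2: on WHITE (3,2): turn R to N, flip to black, move to (2,2). |black|=4
Step 3: on WHITE (2,2): turn R to E, flip to black, move to (2,3). |black|=5
Step 4: on WHITE (2,3): turn R to S, flip to black, move to (3,3). |black|=6
Step 5: on BLACK (3,3): turn L to E, flip to white, move to (3,4). |black|=5
Step 6: on WHITE (3,4): turn R to S, flip to black, move to (4,4). |black|=6
Step 7: on BLACK (4,4): turn L to E, flip to white, move to (4,5). |black|=5
Step 8: on WHITE (4,5): turn R to S, flip to black, move to (5,5). |black|=6
Step 9: on WHITE (5,5): turn R to W, flip to black, move to (5,4). |black|=7
Step 10: on WHITE (5,4): turn R to N, flip to black, move to (4,4). |black|=8
Step 11: on WHITE (4,4): turn R to E, flip to black, move to (4,5). |black|=9
Step 12: on BLACK (4,5): turn L to N, flip to white, move to (3,5). |black|=8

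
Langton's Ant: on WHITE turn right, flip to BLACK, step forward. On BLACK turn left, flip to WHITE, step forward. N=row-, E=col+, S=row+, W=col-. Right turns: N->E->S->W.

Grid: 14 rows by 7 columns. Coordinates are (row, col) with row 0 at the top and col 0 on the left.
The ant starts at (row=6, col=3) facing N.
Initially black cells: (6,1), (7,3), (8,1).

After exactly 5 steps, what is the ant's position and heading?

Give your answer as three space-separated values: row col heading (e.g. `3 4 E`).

Step 1: on WHITE (6,3): turn R to E, flip to black, move to (6,4). |black|=4
Step 2: on WHITE (6,4): turn R to S, flip to black, move to (7,4). |black|=5
Step 3: on WHITE (7,4): turn R to W, flip to black, move to (7,3). |black|=6
Step 4: on BLACK (7,3): turn L to S, flip to white, move to (8,3). |black|=5
Step 5: on WHITE (8,3): turn R to W, flip to black, move to (8,2). |black|=6

Answer: 8 2 W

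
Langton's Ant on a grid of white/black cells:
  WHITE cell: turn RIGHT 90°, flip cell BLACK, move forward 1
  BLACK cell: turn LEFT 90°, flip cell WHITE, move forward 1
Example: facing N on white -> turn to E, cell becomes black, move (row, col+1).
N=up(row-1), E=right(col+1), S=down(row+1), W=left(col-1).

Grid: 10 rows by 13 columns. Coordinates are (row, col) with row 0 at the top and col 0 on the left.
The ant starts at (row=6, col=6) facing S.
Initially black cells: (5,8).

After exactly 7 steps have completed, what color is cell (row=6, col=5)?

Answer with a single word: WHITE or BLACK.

Answer: BLACK

Derivation:
Step 1: on WHITE (6,6): turn R to W, flip to black, move to (6,5). |black|=2
Step 2: on WHITE (6,5): turn R to N, flip to black, move to (5,5). |black|=3
Step 3: on WHITE (5,5): turn R to E, flip to black, move to (5,6). |black|=4
Step 4: on WHITE (5,6): turn R to S, flip to black, move to (6,6). |black|=5
Step 5: on BLACK (6,6): turn L to E, flip to white, move to (6,7). |black|=4
Step 6: on WHITE (6,7): turn R to S, flip to black, move to (7,7). |black|=5
Step 7: on WHITE (7,7): turn R to W, flip to black, move to (7,6). |black|=6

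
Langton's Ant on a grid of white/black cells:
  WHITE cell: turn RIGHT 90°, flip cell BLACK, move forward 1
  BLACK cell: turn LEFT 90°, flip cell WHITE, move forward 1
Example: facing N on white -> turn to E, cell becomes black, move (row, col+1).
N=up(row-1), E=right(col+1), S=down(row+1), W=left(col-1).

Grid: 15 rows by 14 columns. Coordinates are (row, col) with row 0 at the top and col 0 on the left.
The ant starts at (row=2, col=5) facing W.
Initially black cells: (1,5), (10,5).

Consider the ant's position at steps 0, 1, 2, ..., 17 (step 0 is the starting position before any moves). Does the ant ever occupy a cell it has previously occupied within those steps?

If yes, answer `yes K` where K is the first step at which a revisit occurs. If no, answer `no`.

Step 1: on WHITE (2,5): turn R to N, flip to black, move to (1,5). |black|=3 — new cell
Step 2: on BLACK (1,5): turn L to W, flip to white, move to (1,4). |black|=2 — new cell
Step 3: on WHITE (1,4): turn R to N, flip to black, move to (0,4). |black|=3 — new cell
Step 4: on WHITE (0,4): turn R to E, flip to black, move to (0,5). |black|=4 — new cell
Step 5: on WHITE (0,5): turn R to S, flip to black, move to (1,5). |black|=5 — REVISIT

Answer: yes 5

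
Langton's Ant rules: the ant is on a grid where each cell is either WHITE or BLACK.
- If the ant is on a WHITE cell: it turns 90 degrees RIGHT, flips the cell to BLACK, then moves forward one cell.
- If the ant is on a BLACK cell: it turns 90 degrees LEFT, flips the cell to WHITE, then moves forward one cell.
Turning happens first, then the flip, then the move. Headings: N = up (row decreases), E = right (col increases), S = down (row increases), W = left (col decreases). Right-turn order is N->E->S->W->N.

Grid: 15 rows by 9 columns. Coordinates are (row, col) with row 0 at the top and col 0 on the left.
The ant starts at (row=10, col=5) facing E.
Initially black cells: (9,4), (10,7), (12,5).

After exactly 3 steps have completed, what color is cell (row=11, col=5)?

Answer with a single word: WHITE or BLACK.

Answer: BLACK

Derivation:
Step 1: on WHITE (10,5): turn R to S, flip to black, move to (11,5). |black|=4
Step 2: on WHITE (11,5): turn R to W, flip to black, move to (11,4). |black|=5
Step 3: on WHITE (11,4): turn R to N, flip to black, move to (10,4). |black|=6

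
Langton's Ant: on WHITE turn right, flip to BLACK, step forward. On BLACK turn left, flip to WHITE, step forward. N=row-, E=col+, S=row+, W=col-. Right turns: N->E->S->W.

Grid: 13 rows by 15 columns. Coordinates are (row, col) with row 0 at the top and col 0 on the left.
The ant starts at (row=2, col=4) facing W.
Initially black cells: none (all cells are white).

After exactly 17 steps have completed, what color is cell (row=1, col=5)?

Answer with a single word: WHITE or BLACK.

Answer: BLACK

Derivation:
Step 1: on WHITE (2,4): turn R to N, flip to black, move to (1,4). |black|=1
Step 2: on WHITE (1,4): turn R to E, flip to black, move to (1,5). |black|=2
Step 3: on WHITE (1,5): turn R to S, flip to black, move to (2,5). |black|=3
Step 4: on WHITE (2,5): turn R to W, flip to black, move to (2,4). |black|=4
Step 5: on BLACK (2,4): turn L to S, flip to white, move to (3,4). |black|=3
Step 6: on WHITE (3,4): turn R to W, flip to black, move to (3,3). |black|=4
Step 7: on WHITE (3,3): turn R to N, flip to black, move to (2,3). |black|=5
Step 8: on WHITE (2,3): turn R to E, flip to black, move to (2,4). |black|=6
Step 9: on WHITE (2,4): turn R to S, flip to black, move to (3,4). |black|=7
Step 10: on BLACK (3,4): turn L to E, flip to white, move to (3,5). |black|=6
Step 11: on WHITE (3,5): turn R to S, flip to black, move to (4,5). |black|=7
Step 12: on WHITE (4,5): turn R to W, flip to black, move to (4,4). |black|=8
Step 13: on WHITE (4,4): turn R to N, flip to black, move to (3,4). |black|=9
Step 14: on WHITE (3,4): turn R to E, flip to black, move to (3,5). |black|=10
Step 15: on BLACK (3,5): turn L to N, flip to white, move to (2,5). |black|=9
Step 16: on BLACK (2,5): turn L to W, flip to white, move to (2,4). |black|=8
Step 17: on BLACK (2,4): turn L to S, flip to white, move to (3,4). |black|=7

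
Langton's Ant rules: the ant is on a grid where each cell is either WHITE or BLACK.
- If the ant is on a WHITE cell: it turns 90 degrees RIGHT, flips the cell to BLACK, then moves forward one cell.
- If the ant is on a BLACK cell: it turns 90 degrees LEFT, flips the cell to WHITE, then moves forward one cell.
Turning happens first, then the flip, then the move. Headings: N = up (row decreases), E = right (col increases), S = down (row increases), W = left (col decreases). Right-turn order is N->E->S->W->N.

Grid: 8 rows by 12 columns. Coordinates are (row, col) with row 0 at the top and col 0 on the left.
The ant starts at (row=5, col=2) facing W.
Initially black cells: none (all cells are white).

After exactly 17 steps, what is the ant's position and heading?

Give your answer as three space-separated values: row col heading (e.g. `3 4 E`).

Answer: 6 2 S

Derivation:
Step 1: on WHITE (5,2): turn R to N, flip to black, move to (4,2). |black|=1
Step 2: on WHITE (4,2): turn R to E, flip to black, move to (4,3). |black|=2
Step 3: on WHITE (4,3): turn R to S, flip to black, move to (5,3). |black|=3
Step 4: on WHITE (5,3): turn R to W, flip to black, move to (5,2). |black|=4
Step 5: on BLACK (5,2): turn L to S, flip to white, move to (6,2). |black|=3
Step 6: on WHITE (6,2): turn R to W, flip to black, move to (6,1). |black|=4
Step 7: on WHITE (6,1): turn R to N, flip to black, move to (5,1). |black|=5
Step 8: on WHITE (5,1): turn R to E, flip to black, move to (5,2). |black|=6
Step 9: on WHITE (5,2): turn R to S, flip to black, move to (6,2). |black|=7
Step 10: on BLACK (6,2): turn L to E, flip to white, move to (6,3). |black|=6
Step 11: on WHITE (6,3): turn R to S, flip to black, move to (7,3). |black|=7
Step 12: on WHITE (7,3): turn R to W, flip to black, move to (7,2). |black|=8
Step 13: on WHITE (7,2): turn R to N, flip to black, move to (6,2). |black|=9
Step 14: on WHITE (6,2): turn R to E, flip to black, move to (6,3). |black|=10
Step 15: on BLACK (6,3): turn L to N, flip to white, move to (5,3). |black|=9
Step 16: on BLACK (5,3): turn L to W, flip to white, move to (5,2). |black|=8
Step 17: on BLACK (5,2): turn L to S, flip to white, move to (6,2). |black|=7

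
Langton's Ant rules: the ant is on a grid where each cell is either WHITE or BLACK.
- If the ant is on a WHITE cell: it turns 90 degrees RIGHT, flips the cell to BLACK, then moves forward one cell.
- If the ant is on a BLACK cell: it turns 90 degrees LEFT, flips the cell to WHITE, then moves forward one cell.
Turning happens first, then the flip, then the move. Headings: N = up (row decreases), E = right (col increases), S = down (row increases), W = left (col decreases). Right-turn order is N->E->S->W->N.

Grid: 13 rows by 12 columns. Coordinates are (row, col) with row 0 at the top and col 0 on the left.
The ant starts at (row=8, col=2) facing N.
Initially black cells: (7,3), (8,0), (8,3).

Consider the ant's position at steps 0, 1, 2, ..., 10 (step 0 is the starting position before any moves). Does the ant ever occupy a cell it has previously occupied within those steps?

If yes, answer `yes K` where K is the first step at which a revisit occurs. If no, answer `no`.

Step 1: on WHITE (8,2): turn R to E, flip to black, move to (8,3). |black|=4 — new cell
Step 2: on BLACK (8,3): turn L to N, flip to white, move to (7,3). |black|=3 — new cell
Step 3: on BLACK (7,3): turn L to W, flip to white, move to (7,2). |black|=2 — new cell
Step 4: on WHITE (7,2): turn R to N, flip to black, move to (6,2). |black|=3 — new cell
Step 5: on WHITE (6,2): turn R to E, flip to black, move to (6,3). |black|=4 — new cell
Step 6: on WHITE (6,3): turn R to S, flip to black, move to (7,3). |black|=5 — REVISIT

Answer: yes 6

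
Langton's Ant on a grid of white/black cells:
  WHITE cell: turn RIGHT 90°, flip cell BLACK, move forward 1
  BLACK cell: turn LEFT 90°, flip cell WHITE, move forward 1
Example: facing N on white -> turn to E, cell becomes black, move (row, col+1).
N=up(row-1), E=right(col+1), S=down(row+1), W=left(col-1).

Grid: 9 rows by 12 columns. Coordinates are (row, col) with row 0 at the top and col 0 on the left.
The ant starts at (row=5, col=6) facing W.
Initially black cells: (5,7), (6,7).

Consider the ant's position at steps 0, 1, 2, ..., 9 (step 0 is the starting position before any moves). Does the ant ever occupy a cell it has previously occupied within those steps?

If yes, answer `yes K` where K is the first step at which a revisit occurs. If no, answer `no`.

Step 1: on WHITE (5,6): turn R to N, flip to black, move to (4,6). |black|=3 — new cell
Step 2: on WHITE (4,6): turn R to E, flip to black, move to (4,7). |black|=4 — new cell
Step 3: on WHITE (4,7): turn R to S, flip to black, move to (5,7). |black|=5 — new cell
Step 4: on BLACK (5,7): turn L to E, flip to white, move to (5,8). |black|=4 — new cell
Step 5: on WHITE (5,8): turn R to S, flip to black, move to (6,8). |black|=5 — new cell
Step 6: on WHITE (6,8): turn R to W, flip to black, move to (6,7). |black|=6 — new cell
Step 7: on BLACK (6,7): turn L to S, flip to white, move to (7,7). |black|=5 — new cell
Step 8: on WHITE (7,7): turn R to W, flip to black, move to (7,6). |black|=6 — new cell
Step 9: on WHITE (7,6): turn R to N, flip to black, move to (6,6). |black|=7 — new cell
No revisit within 9 steps.

Answer: no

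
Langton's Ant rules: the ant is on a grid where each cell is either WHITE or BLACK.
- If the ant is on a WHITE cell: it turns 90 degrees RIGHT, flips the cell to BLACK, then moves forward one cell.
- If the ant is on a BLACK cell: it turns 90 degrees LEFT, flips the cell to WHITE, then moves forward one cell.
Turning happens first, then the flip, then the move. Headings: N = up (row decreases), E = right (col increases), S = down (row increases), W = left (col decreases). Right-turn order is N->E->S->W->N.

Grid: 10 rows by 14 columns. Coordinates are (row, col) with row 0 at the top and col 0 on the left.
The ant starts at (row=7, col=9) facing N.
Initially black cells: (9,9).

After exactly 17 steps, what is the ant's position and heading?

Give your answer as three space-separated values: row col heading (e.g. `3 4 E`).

Answer: 7 8 W

Derivation:
Step 1: on WHITE (7,9): turn R to E, flip to black, move to (7,10). |black|=2
Step 2: on WHITE (7,10): turn R to S, flip to black, move to (8,10). |black|=3
Step 3: on WHITE (8,10): turn R to W, flip to black, move to (8,9). |black|=4
Step 4: on WHITE (8,9): turn R to N, flip to black, move to (7,9). |black|=5
Step 5: on BLACK (7,9): turn L to W, flip to white, move to (7,8). |black|=4
Step 6: on WHITE (7,8): turn R to N, flip to black, move to (6,8). |black|=5
Step 7: on WHITE (6,8): turn R to E, flip to black, move to (6,9). |black|=6
Step 8: on WHITE (6,9): turn R to S, flip to black, move to (7,9). |black|=7
Step 9: on WHITE (7,9): turn R to W, flip to black, move to (7,8). |black|=8
Step 10: on BLACK (7,8): turn L to S, flip to white, move to (8,8). |black|=7
Step 11: on WHITE (8,8): turn R to W, flip to black, move to (8,7). |black|=8
Step 12: on WHITE (8,7): turn R to N, flip to black, move to (7,7). |black|=9
Step 13: on WHITE (7,7): turn R to E, flip to black, move to (7,8). |black|=10
Step 14: on WHITE (7,8): turn R to S, flip to black, move to (8,8). |black|=11
Step 15: on BLACK (8,8): turn L to E, flip to white, move to (8,9). |black|=10
Step 16: on BLACK (8,9): turn L to N, flip to white, move to (7,9). |black|=9
Step 17: on BLACK (7,9): turn L to W, flip to white, move to (7,8). |black|=8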